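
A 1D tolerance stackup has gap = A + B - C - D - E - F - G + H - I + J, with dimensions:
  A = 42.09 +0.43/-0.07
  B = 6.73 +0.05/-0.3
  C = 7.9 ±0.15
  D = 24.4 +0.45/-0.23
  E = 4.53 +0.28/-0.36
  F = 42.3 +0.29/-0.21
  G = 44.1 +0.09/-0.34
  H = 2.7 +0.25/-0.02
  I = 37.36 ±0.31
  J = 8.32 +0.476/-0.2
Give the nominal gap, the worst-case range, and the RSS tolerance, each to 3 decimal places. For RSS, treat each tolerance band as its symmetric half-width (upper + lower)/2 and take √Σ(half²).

Stack each dimension's contribution:
  +A: nom +42.090 → Σnom=42.090; wc +0.430/-0.070 → slack +0.430/-0.070; half-tol=0.250, Σhalf²=0.062500
  +B: nom +6.730 → Σnom=48.820; wc +0.050/-0.300 → slack +0.480/-0.370; half-tol=0.175, Σhalf²=0.093125
  -C: nom -7.900 → Σnom=40.920; wc +0.150/-0.150 → slack +0.630/-0.520; half-tol=0.150, Σhalf²=0.115625
  -D: nom -24.400 → Σnom=16.520; wc +0.230/-0.450 → slack +0.860/-0.970; half-tol=0.340, Σhalf²=0.231225
  -E: nom -4.530 → Σnom=11.990; wc +0.360/-0.280 → slack +1.220/-1.250; half-tol=0.320, Σhalf²=0.333625
  -F: nom -42.300 → Σnom=-30.310; wc +0.210/-0.290 → slack +1.430/-1.540; half-tol=0.250, Σhalf²=0.396125
  -G: nom -44.100 → Σnom=-74.410; wc +0.340/-0.090 → slack +1.770/-1.630; half-tol=0.215, Σhalf²=0.442350
  +H: nom +2.700 → Σnom=-71.710; wc +0.250/-0.020 → slack +2.020/-1.650; half-tol=0.135, Σhalf²=0.460575
  -I: nom -37.360 → Σnom=-109.070; wc +0.310/-0.310 → slack +2.330/-1.960; half-tol=0.310, Σhalf²=0.556675
  +J: nom +8.320 → Σnom=-100.750; wc +0.476/-0.200 → slack +2.806/-2.160; half-tol=0.338, Σhalf²=0.670919
Nominal = -100.750. Worst-case = [-100.750 - 2.160, -100.750 + 2.806] = [-102.910, -97.944]. RSS = √0.670919 = 0.819.

nominal=-100.750 wc=[-102.910,-97.944] rss=0.819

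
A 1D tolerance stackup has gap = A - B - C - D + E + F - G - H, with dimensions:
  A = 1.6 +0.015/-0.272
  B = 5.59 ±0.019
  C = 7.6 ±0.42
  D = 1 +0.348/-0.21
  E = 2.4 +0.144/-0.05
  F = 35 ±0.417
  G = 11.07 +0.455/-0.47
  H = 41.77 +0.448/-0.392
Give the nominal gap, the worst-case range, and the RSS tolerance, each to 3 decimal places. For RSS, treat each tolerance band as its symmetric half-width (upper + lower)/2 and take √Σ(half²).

Stack each dimension's contribution:
  +A: nom +1.600 → Σnom=1.600; wc +0.015/-0.272 → slack +0.015/-0.272; half-tol=0.144, Σhalf²=0.020592
  -B: nom -5.590 → Σnom=-3.990; wc +0.019/-0.019 → slack +0.034/-0.291; half-tol=0.019, Σhalf²=0.020953
  -C: nom -7.600 → Σnom=-11.590; wc +0.420/-0.420 → slack +0.454/-0.711; half-tol=0.420, Σhalf²=0.197353
  -D: nom -1.000 → Σnom=-12.590; wc +0.210/-0.348 → slack +0.664/-1.059; half-tol=0.279, Σhalf²=0.275194
  +E: nom +2.400 → Σnom=-10.190; wc +0.144/-0.050 → slack +0.808/-1.109; half-tol=0.097, Σhalf²=0.284603
  +F: nom +35.000 → Σnom=24.810; wc +0.417/-0.417 → slack +1.225/-1.526; half-tol=0.417, Σhalf²=0.458492
  -G: nom -11.070 → Σnom=13.740; wc +0.470/-0.455 → slack +1.695/-1.981; half-tol=0.463, Σhalf²=0.672398
  -H: nom -41.770 → Σnom=-28.030; wc +0.392/-0.448 → slack +2.087/-2.429; half-tol=0.420, Σhalf²=0.848798
Nominal = -28.030. Worst-case = [-28.030 - 2.429, -28.030 + 2.087] = [-30.459, -25.943]. RSS = √0.848798 = 0.921.

nominal=-28.030 wc=[-30.459,-25.943] rss=0.921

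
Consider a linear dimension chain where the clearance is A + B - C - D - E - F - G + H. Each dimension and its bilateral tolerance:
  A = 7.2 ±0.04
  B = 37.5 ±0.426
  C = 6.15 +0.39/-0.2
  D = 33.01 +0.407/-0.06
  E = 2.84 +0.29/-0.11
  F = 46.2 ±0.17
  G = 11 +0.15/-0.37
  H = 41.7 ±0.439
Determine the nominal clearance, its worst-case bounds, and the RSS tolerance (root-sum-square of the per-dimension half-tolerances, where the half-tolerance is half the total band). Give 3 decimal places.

Stack each dimension's contribution:
  +A: nom +7.200 → Σnom=7.200; wc +0.040/-0.040 → slack +0.040/-0.040; half-tol=0.040, Σhalf²=0.001600
  +B: nom +37.500 → Σnom=44.700; wc +0.426/-0.426 → slack +0.466/-0.466; half-tol=0.426, Σhalf²=0.183076
  -C: nom -6.150 → Σnom=38.550; wc +0.200/-0.390 → slack +0.666/-0.856; half-tol=0.295, Σhalf²=0.270101
  -D: nom -33.010 → Σnom=5.540; wc +0.060/-0.407 → slack +0.726/-1.263; half-tol=0.233, Σhalf²=0.324623
  -E: nom -2.840 → Σnom=2.700; wc +0.110/-0.290 → slack +0.836/-1.553; half-tol=0.200, Σhalf²=0.364623
  -F: nom -46.200 → Σnom=-43.500; wc +0.170/-0.170 → slack +1.006/-1.723; half-tol=0.170, Σhalf²=0.393523
  -G: nom -11.000 → Σnom=-54.500; wc +0.370/-0.150 → slack +1.376/-1.873; half-tol=0.260, Σhalf²=0.461123
  +H: nom +41.700 → Σnom=-12.800; wc +0.439/-0.439 → slack +1.815/-2.312; half-tol=0.439, Σhalf²=0.653844
Nominal = -12.800. Worst-case = [-12.800 - 2.312, -12.800 + 1.815] = [-15.112, -10.985]. RSS = √0.653844 = 0.809.

nominal=-12.800 wc=[-15.112,-10.985] rss=0.809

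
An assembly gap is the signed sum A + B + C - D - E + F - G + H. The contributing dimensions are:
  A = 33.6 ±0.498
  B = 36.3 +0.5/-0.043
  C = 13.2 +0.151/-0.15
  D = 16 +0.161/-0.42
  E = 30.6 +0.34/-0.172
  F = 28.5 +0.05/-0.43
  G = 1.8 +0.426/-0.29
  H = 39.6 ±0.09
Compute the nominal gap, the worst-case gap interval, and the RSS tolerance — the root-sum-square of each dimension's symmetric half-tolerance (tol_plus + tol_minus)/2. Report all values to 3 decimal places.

Stack each dimension's contribution:
  +A: nom +33.600 → Σnom=33.600; wc +0.498/-0.498 → slack +0.498/-0.498; half-tol=0.498, Σhalf²=0.248004
  +B: nom +36.300 → Σnom=69.900; wc +0.500/-0.043 → slack +0.998/-0.541; half-tol=0.272, Σhalf²=0.321716
  +C: nom +13.200 → Σnom=83.100; wc +0.151/-0.150 → slack +1.149/-0.691; half-tol=0.150, Σhalf²=0.344367
  -D: nom -16.000 → Σnom=67.100; wc +0.420/-0.161 → slack +1.569/-0.852; half-tol=0.290, Σhalf²=0.428757
  -E: nom -30.600 → Σnom=36.500; wc +0.172/-0.340 → slack +1.741/-1.192; half-tol=0.256, Σhalf²=0.494293
  +F: nom +28.500 → Σnom=65.000; wc +0.050/-0.430 → slack +1.791/-1.622; half-tol=0.240, Σhalf²=0.551893
  -G: nom -1.800 → Σnom=63.200; wc +0.290/-0.426 → slack +2.081/-2.048; half-tol=0.358, Σhalf²=0.680057
  +H: nom +39.600 → Σnom=102.800; wc +0.090/-0.090 → slack +2.171/-2.138; half-tol=0.090, Σhalf²=0.688157
Nominal = 102.800. Worst-case = [102.800 - 2.138, 102.800 + 2.171] = [100.662, 104.971]. RSS = √0.688157 = 0.830.

nominal=102.800 wc=[100.662,104.971] rss=0.830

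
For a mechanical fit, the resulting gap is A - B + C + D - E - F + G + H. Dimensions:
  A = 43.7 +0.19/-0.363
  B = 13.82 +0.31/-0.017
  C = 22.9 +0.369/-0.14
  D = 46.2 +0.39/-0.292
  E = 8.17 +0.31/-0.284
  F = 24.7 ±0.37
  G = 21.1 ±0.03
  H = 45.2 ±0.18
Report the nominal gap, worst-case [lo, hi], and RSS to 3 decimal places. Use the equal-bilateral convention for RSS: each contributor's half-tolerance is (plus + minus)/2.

Stack each dimension's contribution:
  +A: nom +43.700 → Σnom=43.700; wc +0.190/-0.363 → slack +0.190/-0.363; half-tol=0.276, Σhalf²=0.076452
  -B: nom -13.820 → Σnom=29.880; wc +0.017/-0.310 → slack +0.207/-0.673; half-tol=0.164, Σhalf²=0.103184
  +C: nom +22.900 → Σnom=52.780; wc +0.369/-0.140 → slack +0.576/-0.813; half-tol=0.255, Σhalf²=0.167955
  +D: nom +46.200 → Σnom=98.980; wc +0.390/-0.292 → slack +0.966/-1.105; half-tol=0.341, Σhalf²=0.284236
  -E: nom -8.170 → Σnom=90.810; wc +0.284/-0.310 → slack +1.250/-1.415; half-tol=0.297, Σhalf²=0.372445
  -F: nom -24.700 → Σnom=66.110; wc +0.370/-0.370 → slack +1.620/-1.785; half-tol=0.370, Σhalf²=0.509345
  +G: nom +21.100 → Σnom=87.210; wc +0.030/-0.030 → slack +1.650/-1.815; half-tol=0.030, Σhalf²=0.510245
  +H: nom +45.200 → Σnom=132.410; wc +0.180/-0.180 → slack +1.830/-1.995; half-tol=0.180, Σhalf²=0.542645
Nominal = 132.410. Worst-case = [132.410 - 1.995, 132.410 + 1.830] = [130.415, 134.240]. RSS = √0.542645 = 0.737.

nominal=132.410 wc=[130.415,134.240] rss=0.737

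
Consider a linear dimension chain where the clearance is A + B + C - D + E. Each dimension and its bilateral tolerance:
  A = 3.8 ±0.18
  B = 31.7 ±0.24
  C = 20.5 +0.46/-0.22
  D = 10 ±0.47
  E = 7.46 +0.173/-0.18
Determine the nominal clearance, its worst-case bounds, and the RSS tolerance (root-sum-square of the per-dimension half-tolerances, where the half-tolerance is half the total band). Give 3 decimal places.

Stack each dimension's contribution:
  +A: nom +3.800 → Σnom=3.800; wc +0.180/-0.180 → slack +0.180/-0.180; half-tol=0.180, Σhalf²=0.032400
  +B: nom +31.700 → Σnom=35.500; wc +0.240/-0.240 → slack +0.420/-0.420; half-tol=0.240, Σhalf²=0.090000
  +C: nom +20.500 → Σnom=56.000; wc +0.460/-0.220 → slack +0.880/-0.640; half-tol=0.340, Σhalf²=0.205600
  -D: nom -10.000 → Σnom=46.000; wc +0.470/-0.470 → slack +1.350/-1.110; half-tol=0.470, Σhalf²=0.426500
  +E: nom +7.460 → Σnom=53.460; wc +0.173/-0.180 → slack +1.523/-1.290; half-tol=0.176, Σhalf²=0.457652
Nominal = 53.460. Worst-case = [53.460 - 1.290, 53.460 + 1.523] = [52.170, 54.983]. RSS = √0.457652 = 0.676.

nominal=53.460 wc=[52.170,54.983] rss=0.676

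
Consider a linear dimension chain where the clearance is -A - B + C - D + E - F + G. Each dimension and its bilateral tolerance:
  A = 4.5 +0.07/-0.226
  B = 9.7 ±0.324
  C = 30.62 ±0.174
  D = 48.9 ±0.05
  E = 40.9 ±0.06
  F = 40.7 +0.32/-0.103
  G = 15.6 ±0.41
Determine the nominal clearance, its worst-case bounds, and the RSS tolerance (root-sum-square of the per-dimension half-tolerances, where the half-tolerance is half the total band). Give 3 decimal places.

Stack each dimension's contribution:
  -A: nom -4.500 → Σnom=-4.500; wc +0.226/-0.070 → slack +0.226/-0.070; half-tol=0.148, Σhalf²=0.021904
  -B: nom -9.700 → Σnom=-14.200; wc +0.324/-0.324 → slack +0.550/-0.394; half-tol=0.324, Σhalf²=0.126880
  +C: nom +30.620 → Σnom=16.420; wc +0.174/-0.174 → slack +0.724/-0.568; half-tol=0.174, Σhalf²=0.157156
  -D: nom -48.900 → Σnom=-32.480; wc +0.050/-0.050 → slack +0.774/-0.618; half-tol=0.050, Σhalf²=0.159656
  +E: nom +40.900 → Σnom=8.420; wc +0.060/-0.060 → slack +0.834/-0.678; half-tol=0.060, Σhalf²=0.163256
  -F: nom -40.700 → Σnom=-32.280; wc +0.103/-0.320 → slack +0.937/-0.998; half-tol=0.211, Σhalf²=0.207988
  +G: nom +15.600 → Σnom=-16.680; wc +0.410/-0.410 → slack +1.347/-1.408; half-tol=0.410, Σhalf²=0.376088
Nominal = -16.680. Worst-case = [-16.680 - 1.408, -16.680 + 1.347] = [-18.088, -15.333]. RSS = √0.376088 = 0.613.

nominal=-16.680 wc=[-18.088,-15.333] rss=0.613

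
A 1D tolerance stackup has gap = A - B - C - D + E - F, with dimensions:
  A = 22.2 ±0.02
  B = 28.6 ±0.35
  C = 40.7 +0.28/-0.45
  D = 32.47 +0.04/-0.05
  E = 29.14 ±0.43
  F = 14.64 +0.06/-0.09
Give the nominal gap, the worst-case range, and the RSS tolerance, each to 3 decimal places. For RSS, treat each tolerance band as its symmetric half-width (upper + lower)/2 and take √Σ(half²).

Stack each dimension's contribution:
  +A: nom +22.200 → Σnom=22.200; wc +0.020/-0.020 → slack +0.020/-0.020; half-tol=0.020, Σhalf²=0.000400
  -B: nom -28.600 → Σnom=-6.400; wc +0.350/-0.350 → slack +0.370/-0.370; half-tol=0.350, Σhalf²=0.122900
  -C: nom -40.700 → Σnom=-47.100; wc +0.450/-0.280 → slack +0.820/-0.650; half-tol=0.365, Σhalf²=0.256125
  -D: nom -32.470 → Σnom=-79.570; wc +0.050/-0.040 → slack +0.870/-0.690; half-tol=0.045, Σhalf²=0.258150
  +E: nom +29.140 → Σnom=-50.430; wc +0.430/-0.430 → slack +1.300/-1.120; half-tol=0.430, Σhalf²=0.443050
  -F: nom -14.640 → Σnom=-65.070; wc +0.090/-0.060 → slack +1.390/-1.180; half-tol=0.075, Σhalf²=0.448675
Nominal = -65.070. Worst-case = [-65.070 - 1.180, -65.070 + 1.390] = [-66.250, -63.680]. RSS = √0.448675 = 0.670.

nominal=-65.070 wc=[-66.250,-63.680] rss=0.670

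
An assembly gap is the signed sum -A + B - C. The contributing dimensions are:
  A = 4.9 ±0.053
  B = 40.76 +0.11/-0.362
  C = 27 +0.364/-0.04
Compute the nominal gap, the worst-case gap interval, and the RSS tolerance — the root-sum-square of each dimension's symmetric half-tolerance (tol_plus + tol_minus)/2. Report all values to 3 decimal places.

Stack each dimension's contribution:
  -A: nom -4.900 → Σnom=-4.900; wc +0.053/-0.053 → slack +0.053/-0.053; half-tol=0.053, Σhalf²=0.002809
  +B: nom +40.760 → Σnom=35.860; wc +0.110/-0.362 → slack +0.163/-0.415; half-tol=0.236, Σhalf²=0.058505
  -C: nom -27.000 → Σnom=8.860; wc +0.040/-0.364 → slack +0.203/-0.779; half-tol=0.202, Σhalf²=0.099309
Nominal = 8.860. Worst-case = [8.860 - 0.779, 8.860 + 0.203] = [8.081, 9.063]. RSS = √0.099309 = 0.315.

nominal=8.860 wc=[8.081,9.063] rss=0.315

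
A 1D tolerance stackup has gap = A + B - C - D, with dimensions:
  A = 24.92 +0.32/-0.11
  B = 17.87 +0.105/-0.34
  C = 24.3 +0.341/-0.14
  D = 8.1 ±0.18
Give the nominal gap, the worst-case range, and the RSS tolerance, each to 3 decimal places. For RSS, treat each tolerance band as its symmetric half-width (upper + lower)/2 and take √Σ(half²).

Stack each dimension's contribution:
  +A: nom +24.920 → Σnom=24.920; wc +0.320/-0.110 → slack +0.320/-0.110; half-tol=0.215, Σhalf²=0.046225
  +B: nom +17.870 → Σnom=42.790; wc +0.105/-0.340 → slack +0.425/-0.450; half-tol=0.223, Σhalf²=0.095731
  -C: nom -24.300 → Σnom=18.490; wc +0.140/-0.341 → slack +0.565/-0.791; half-tol=0.241, Σhalf²=0.153571
  -D: nom -8.100 → Σnom=10.390; wc +0.180/-0.180 → slack +0.745/-0.971; half-tol=0.180, Σhalf²=0.185972
Nominal = 10.390. Worst-case = [10.390 - 0.971, 10.390 + 0.745] = [9.419, 11.135]. RSS = √0.185972 = 0.431.

nominal=10.390 wc=[9.419,11.135] rss=0.431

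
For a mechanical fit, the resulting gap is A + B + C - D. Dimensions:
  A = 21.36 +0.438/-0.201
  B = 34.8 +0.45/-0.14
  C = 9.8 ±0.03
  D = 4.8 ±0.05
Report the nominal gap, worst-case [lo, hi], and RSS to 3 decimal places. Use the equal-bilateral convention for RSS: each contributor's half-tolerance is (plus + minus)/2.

nominal=61.160 wc=[60.739,62.128] rss=0.439

Stack each dimension's contribution:
  +A: nom +21.360 → Σnom=21.360; wc +0.438/-0.201 → slack +0.438/-0.201; half-tol=0.320, Σhalf²=0.102080
  +B: nom +34.800 → Σnom=56.160; wc +0.450/-0.140 → slack +0.888/-0.341; half-tol=0.295, Σhalf²=0.189105
  +C: nom +9.800 → Σnom=65.960; wc +0.030/-0.030 → slack +0.918/-0.371; half-tol=0.030, Σhalf²=0.190005
  -D: nom -4.800 → Σnom=61.160; wc +0.050/-0.050 → slack +0.968/-0.421; half-tol=0.050, Σhalf²=0.192505
Nominal = 61.160. Worst-case = [61.160 - 0.421, 61.160 + 0.968] = [60.739, 62.128]. RSS = √0.192505 = 0.439.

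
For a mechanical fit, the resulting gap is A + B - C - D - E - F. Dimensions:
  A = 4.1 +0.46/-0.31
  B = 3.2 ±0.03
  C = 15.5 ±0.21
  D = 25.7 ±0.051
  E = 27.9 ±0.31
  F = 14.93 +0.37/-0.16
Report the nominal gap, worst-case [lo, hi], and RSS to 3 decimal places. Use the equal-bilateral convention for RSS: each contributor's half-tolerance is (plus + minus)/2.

nominal=-76.730 wc=[-78.011,-75.509] rss=0.602

Stack each dimension's contribution:
  +A: nom +4.100 → Σnom=4.100; wc +0.460/-0.310 → slack +0.460/-0.310; half-tol=0.385, Σhalf²=0.148225
  +B: nom +3.200 → Σnom=7.300; wc +0.030/-0.030 → slack +0.490/-0.340; half-tol=0.030, Σhalf²=0.149125
  -C: nom -15.500 → Σnom=-8.200; wc +0.210/-0.210 → slack +0.700/-0.550; half-tol=0.210, Σhalf²=0.193225
  -D: nom -25.700 → Σnom=-33.900; wc +0.051/-0.051 → slack +0.751/-0.601; half-tol=0.051, Σhalf²=0.195826
  -E: nom -27.900 → Σnom=-61.800; wc +0.310/-0.310 → slack +1.061/-0.911; half-tol=0.310, Σhalf²=0.291926
  -F: nom -14.930 → Σnom=-76.730; wc +0.160/-0.370 → slack +1.221/-1.281; half-tol=0.265, Σhalf²=0.362151
Nominal = -76.730. Worst-case = [-76.730 - 1.281, -76.730 + 1.221] = [-78.011, -75.509]. RSS = √0.362151 = 0.602.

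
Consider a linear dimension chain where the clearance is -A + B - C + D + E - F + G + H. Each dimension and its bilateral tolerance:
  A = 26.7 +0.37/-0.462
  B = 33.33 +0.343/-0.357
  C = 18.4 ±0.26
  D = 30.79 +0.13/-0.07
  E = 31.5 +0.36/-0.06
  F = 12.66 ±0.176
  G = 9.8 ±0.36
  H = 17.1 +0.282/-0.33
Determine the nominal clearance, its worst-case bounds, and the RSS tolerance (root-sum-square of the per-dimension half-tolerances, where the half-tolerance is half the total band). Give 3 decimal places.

nominal=64.760 wc=[62.777,67.133] rss=0.819

Stack each dimension's contribution:
  -A: nom -26.700 → Σnom=-26.700; wc +0.462/-0.370 → slack +0.462/-0.370; half-tol=0.416, Σhalf²=0.173056
  +B: nom +33.330 → Σnom=6.630; wc +0.343/-0.357 → slack +0.805/-0.727; half-tol=0.350, Σhalf²=0.295556
  -C: nom -18.400 → Σnom=-11.770; wc +0.260/-0.260 → slack +1.065/-0.987; half-tol=0.260, Σhalf²=0.363156
  +D: nom +30.790 → Σnom=19.020; wc +0.130/-0.070 → slack +1.195/-1.057; half-tol=0.100, Σhalf²=0.373156
  +E: nom +31.500 → Σnom=50.520; wc +0.360/-0.060 → slack +1.555/-1.117; half-tol=0.210, Σhalf²=0.417256
  -F: nom -12.660 → Σnom=37.860; wc +0.176/-0.176 → slack +1.731/-1.293; half-tol=0.176, Σhalf²=0.448232
  +G: nom +9.800 → Σnom=47.660; wc +0.360/-0.360 → slack +2.091/-1.653; half-tol=0.360, Σhalf²=0.577832
  +H: nom +17.100 → Σnom=64.760; wc +0.282/-0.330 → slack +2.373/-1.983; half-tol=0.306, Σhalf²=0.671468
Nominal = 64.760. Worst-case = [64.760 - 1.983, 64.760 + 2.373] = [62.777, 67.133]. RSS = √0.671468 = 0.819.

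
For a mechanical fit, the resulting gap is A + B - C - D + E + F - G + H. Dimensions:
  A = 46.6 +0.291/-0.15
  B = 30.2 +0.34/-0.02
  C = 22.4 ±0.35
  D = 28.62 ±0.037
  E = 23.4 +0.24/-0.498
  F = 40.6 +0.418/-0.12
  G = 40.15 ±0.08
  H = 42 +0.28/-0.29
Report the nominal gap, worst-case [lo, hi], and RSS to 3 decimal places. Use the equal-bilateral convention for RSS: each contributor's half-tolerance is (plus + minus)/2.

nominal=91.630 wc=[90.085,93.666] rss=0.708

Stack each dimension's contribution:
  +A: nom +46.600 → Σnom=46.600; wc +0.291/-0.150 → slack +0.291/-0.150; half-tol=0.220, Σhalf²=0.048620
  +B: nom +30.200 → Σnom=76.800; wc +0.340/-0.020 → slack +0.631/-0.170; half-tol=0.180, Σhalf²=0.081020
  -C: nom -22.400 → Σnom=54.400; wc +0.350/-0.350 → slack +0.981/-0.520; half-tol=0.350, Σhalf²=0.203520
  -D: nom -28.620 → Σnom=25.780; wc +0.037/-0.037 → slack +1.018/-0.557; half-tol=0.037, Σhalf²=0.204889
  +E: nom +23.400 → Σnom=49.180; wc +0.240/-0.498 → slack +1.258/-1.055; half-tol=0.369, Σhalf²=0.341050
  +F: nom +40.600 → Σnom=89.780; wc +0.418/-0.120 → slack +1.676/-1.175; half-tol=0.269, Σhalf²=0.413411
  -G: nom -40.150 → Σnom=49.630; wc +0.080/-0.080 → slack +1.756/-1.255; half-tol=0.080, Σhalf²=0.419811
  +H: nom +42.000 → Σnom=91.630; wc +0.280/-0.290 → slack +2.036/-1.545; half-tol=0.285, Σhalf²=0.501036
Nominal = 91.630. Worst-case = [91.630 - 1.545, 91.630 + 2.036] = [90.085, 93.666]. RSS = √0.501036 = 0.708.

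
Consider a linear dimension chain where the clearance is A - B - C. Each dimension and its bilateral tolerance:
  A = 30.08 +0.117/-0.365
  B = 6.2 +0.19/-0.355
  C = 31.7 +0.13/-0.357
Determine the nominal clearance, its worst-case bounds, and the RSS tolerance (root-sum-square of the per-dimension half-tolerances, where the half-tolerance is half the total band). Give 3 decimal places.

nominal=-7.820 wc=[-8.505,-6.991] rss=0.438

Stack each dimension's contribution:
  +A: nom +30.080 → Σnom=30.080; wc +0.117/-0.365 → slack +0.117/-0.365; half-tol=0.241, Σhalf²=0.058081
  -B: nom -6.200 → Σnom=23.880; wc +0.355/-0.190 → slack +0.472/-0.555; half-tol=0.272, Σhalf²=0.132337
  -C: nom -31.700 → Σnom=-7.820; wc +0.357/-0.130 → slack +0.829/-0.685; half-tol=0.243, Σhalf²=0.191629
Nominal = -7.820. Worst-case = [-7.820 - 0.685, -7.820 + 0.829] = [-8.505, -6.991]. RSS = √0.191629 = 0.438.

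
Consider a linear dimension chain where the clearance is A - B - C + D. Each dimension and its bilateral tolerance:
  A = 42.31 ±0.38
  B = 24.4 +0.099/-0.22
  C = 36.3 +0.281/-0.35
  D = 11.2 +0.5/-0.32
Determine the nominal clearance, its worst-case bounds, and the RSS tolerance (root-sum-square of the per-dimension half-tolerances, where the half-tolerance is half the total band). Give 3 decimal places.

nominal=-7.190 wc=[-8.270,-5.740] rss=0.661

Stack each dimension's contribution:
  +A: nom +42.310 → Σnom=42.310; wc +0.380/-0.380 → slack +0.380/-0.380; half-tol=0.380, Σhalf²=0.144400
  -B: nom -24.400 → Σnom=17.910; wc +0.220/-0.099 → slack +0.600/-0.479; half-tol=0.160, Σhalf²=0.169840
  -C: nom -36.300 → Σnom=-18.390; wc +0.350/-0.281 → slack +0.950/-0.760; half-tol=0.316, Σhalf²=0.269381
  +D: nom +11.200 → Σnom=-7.190; wc +0.500/-0.320 → slack +1.450/-1.080; half-tol=0.410, Σhalf²=0.437481
Nominal = -7.190. Worst-case = [-7.190 - 1.080, -7.190 + 1.450] = [-8.270, -5.740]. RSS = √0.437481 = 0.661.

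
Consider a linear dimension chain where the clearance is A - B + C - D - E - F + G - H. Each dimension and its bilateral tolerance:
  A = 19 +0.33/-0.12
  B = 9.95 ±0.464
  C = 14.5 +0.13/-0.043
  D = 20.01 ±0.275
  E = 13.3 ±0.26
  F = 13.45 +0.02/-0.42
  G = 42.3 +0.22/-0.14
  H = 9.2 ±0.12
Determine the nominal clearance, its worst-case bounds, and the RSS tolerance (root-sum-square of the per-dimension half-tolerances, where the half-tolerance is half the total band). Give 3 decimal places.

nominal=9.890 wc=[8.448,12.109] rss=0.715

Stack each dimension's contribution:
  +A: nom +19.000 → Σnom=19.000; wc +0.330/-0.120 → slack +0.330/-0.120; half-tol=0.225, Σhalf²=0.050625
  -B: nom -9.950 → Σnom=9.050; wc +0.464/-0.464 → slack +0.794/-0.584; half-tol=0.464, Σhalf²=0.265921
  +C: nom +14.500 → Σnom=23.550; wc +0.130/-0.043 → slack +0.924/-0.627; half-tol=0.086, Σhalf²=0.273403
  -D: nom -20.010 → Σnom=3.540; wc +0.275/-0.275 → slack +1.199/-0.902; half-tol=0.275, Σhalf²=0.349028
  -E: nom -13.300 → Σnom=-9.760; wc +0.260/-0.260 → slack +1.459/-1.162; half-tol=0.260, Σhalf²=0.416628
  -F: nom -13.450 → Σnom=-23.210; wc +0.420/-0.020 → slack +1.879/-1.182; half-tol=0.220, Σhalf²=0.465028
  +G: nom +42.300 → Σnom=19.090; wc +0.220/-0.140 → slack +2.099/-1.322; half-tol=0.180, Σhalf²=0.497428
  -H: nom -9.200 → Σnom=9.890; wc +0.120/-0.120 → slack +2.219/-1.442; half-tol=0.120, Σhalf²=0.511828
Nominal = 9.890. Worst-case = [9.890 - 1.442, 9.890 + 2.219] = [8.448, 12.109]. RSS = √0.511828 = 0.715.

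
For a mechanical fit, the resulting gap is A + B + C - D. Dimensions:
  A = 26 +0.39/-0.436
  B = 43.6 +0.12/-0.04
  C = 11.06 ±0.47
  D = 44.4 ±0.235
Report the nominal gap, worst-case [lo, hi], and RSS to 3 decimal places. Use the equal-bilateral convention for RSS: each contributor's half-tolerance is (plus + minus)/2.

Stack each dimension's contribution:
  +A: nom +26.000 → Σnom=26.000; wc +0.390/-0.436 → slack +0.390/-0.436; half-tol=0.413, Σhalf²=0.170569
  +B: nom +43.600 → Σnom=69.600; wc +0.120/-0.040 → slack +0.510/-0.476; half-tol=0.080, Σhalf²=0.176969
  +C: nom +11.060 → Σnom=80.660; wc +0.470/-0.470 → slack +0.980/-0.946; half-tol=0.470, Σhalf²=0.397869
  -D: nom -44.400 → Σnom=36.260; wc +0.235/-0.235 → slack +1.215/-1.181; half-tol=0.235, Σhalf²=0.453094
Nominal = 36.260. Worst-case = [36.260 - 1.181, 36.260 + 1.215] = [35.079, 37.475]. RSS = √0.453094 = 0.673.

nominal=36.260 wc=[35.079,37.475] rss=0.673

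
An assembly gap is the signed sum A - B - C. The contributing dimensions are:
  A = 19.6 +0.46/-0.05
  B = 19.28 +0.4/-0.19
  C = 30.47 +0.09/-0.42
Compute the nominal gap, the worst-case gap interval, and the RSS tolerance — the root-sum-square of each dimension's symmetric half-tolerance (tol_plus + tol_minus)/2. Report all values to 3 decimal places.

Stack each dimension's contribution:
  +A: nom +19.600 → Σnom=19.600; wc +0.460/-0.050 → slack +0.460/-0.050; half-tol=0.255, Σhalf²=0.065025
  -B: nom -19.280 → Σnom=0.320; wc +0.190/-0.400 → slack +0.650/-0.450; half-tol=0.295, Σhalf²=0.152050
  -C: nom -30.470 → Σnom=-30.150; wc +0.420/-0.090 → slack +1.070/-0.540; half-tol=0.255, Σhalf²=0.217075
Nominal = -30.150. Worst-case = [-30.150 - 0.540, -30.150 + 1.070] = [-30.690, -29.080]. RSS = √0.217075 = 0.466.

nominal=-30.150 wc=[-30.690,-29.080] rss=0.466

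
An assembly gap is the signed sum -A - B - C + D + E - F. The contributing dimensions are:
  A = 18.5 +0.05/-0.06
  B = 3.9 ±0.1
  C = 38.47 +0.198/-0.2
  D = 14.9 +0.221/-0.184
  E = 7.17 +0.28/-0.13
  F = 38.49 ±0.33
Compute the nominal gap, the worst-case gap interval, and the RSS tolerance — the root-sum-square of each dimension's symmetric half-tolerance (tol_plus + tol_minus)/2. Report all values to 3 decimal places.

nominal=-77.290 wc=[-78.282,-76.099] rss=0.495

Stack each dimension's contribution:
  -A: nom -18.500 → Σnom=-18.500; wc +0.060/-0.050 → slack +0.060/-0.050; half-tol=0.055, Σhalf²=0.003025
  -B: nom -3.900 → Σnom=-22.400; wc +0.100/-0.100 → slack +0.160/-0.150; half-tol=0.100, Σhalf²=0.013025
  -C: nom -38.470 → Σnom=-60.870; wc +0.200/-0.198 → slack +0.360/-0.348; half-tol=0.199, Σhalf²=0.052626
  +D: nom +14.900 → Σnom=-45.970; wc +0.221/-0.184 → slack +0.581/-0.532; half-tol=0.203, Σhalf²=0.093632
  +E: nom +7.170 → Σnom=-38.800; wc +0.280/-0.130 → slack +0.861/-0.662; half-tol=0.205, Σhalf²=0.135657
  -F: nom -38.490 → Σnom=-77.290; wc +0.330/-0.330 → slack +1.191/-0.992; half-tol=0.330, Σhalf²=0.244557
Nominal = -77.290. Worst-case = [-77.290 - 0.992, -77.290 + 1.191] = [-78.282, -76.099]. RSS = √0.244557 = 0.495.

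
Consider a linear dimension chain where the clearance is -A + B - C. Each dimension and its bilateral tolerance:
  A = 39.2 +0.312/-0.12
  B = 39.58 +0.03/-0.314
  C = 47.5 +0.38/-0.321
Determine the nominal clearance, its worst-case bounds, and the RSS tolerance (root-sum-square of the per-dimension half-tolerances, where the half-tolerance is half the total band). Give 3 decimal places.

nominal=-47.120 wc=[-48.126,-46.649] rss=0.446

Stack each dimension's contribution:
  -A: nom -39.200 → Σnom=-39.200; wc +0.120/-0.312 → slack +0.120/-0.312; half-tol=0.216, Σhalf²=0.046656
  +B: nom +39.580 → Σnom=0.380; wc +0.030/-0.314 → slack +0.150/-0.626; half-tol=0.172, Σhalf²=0.076240
  -C: nom -47.500 → Σnom=-47.120; wc +0.321/-0.380 → slack +0.471/-1.006; half-tol=0.351, Σhalf²=0.199090
Nominal = -47.120. Worst-case = [-47.120 - 1.006, -47.120 + 0.471] = [-48.126, -46.649]. RSS = √0.199090 = 0.446.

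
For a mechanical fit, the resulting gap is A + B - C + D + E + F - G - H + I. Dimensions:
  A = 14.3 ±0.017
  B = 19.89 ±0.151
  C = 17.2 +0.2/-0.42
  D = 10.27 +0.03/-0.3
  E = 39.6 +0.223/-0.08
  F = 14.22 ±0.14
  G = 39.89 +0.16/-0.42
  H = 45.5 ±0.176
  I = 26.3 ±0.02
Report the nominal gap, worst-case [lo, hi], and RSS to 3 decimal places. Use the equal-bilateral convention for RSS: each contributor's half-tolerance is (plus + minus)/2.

nominal=21.990 wc=[20.746,23.587] rss=0.552

Stack each dimension's contribution:
  +A: nom +14.300 → Σnom=14.300; wc +0.017/-0.017 → slack +0.017/-0.017; half-tol=0.017, Σhalf²=0.000289
  +B: nom +19.890 → Σnom=34.190; wc +0.151/-0.151 → slack +0.168/-0.168; half-tol=0.151, Σhalf²=0.023090
  -C: nom -17.200 → Σnom=16.990; wc +0.420/-0.200 → slack +0.588/-0.368; half-tol=0.310, Σhalf²=0.119190
  +D: nom +10.270 → Σnom=27.260; wc +0.030/-0.300 → slack +0.618/-0.668; half-tol=0.165, Σhalf²=0.146415
  +E: nom +39.600 → Σnom=66.860; wc +0.223/-0.080 → slack +0.841/-0.748; half-tol=0.151, Σhalf²=0.169367
  +F: nom +14.220 → Σnom=81.080; wc +0.140/-0.140 → slack +0.981/-0.888; half-tol=0.140, Σhalf²=0.188967
  -G: nom -39.890 → Σnom=41.190; wc +0.420/-0.160 → slack +1.401/-1.048; half-tol=0.290, Σhalf²=0.273067
  -H: nom -45.500 → Σnom=-4.310; wc +0.176/-0.176 → slack +1.577/-1.224; half-tol=0.176, Σhalf²=0.304043
  +I: nom +26.300 → Σnom=21.990; wc +0.020/-0.020 → slack +1.597/-1.244; half-tol=0.020, Σhalf²=0.304443
Nominal = 21.990. Worst-case = [21.990 - 1.244, 21.990 + 1.597] = [20.746, 23.587]. RSS = √0.304443 = 0.552.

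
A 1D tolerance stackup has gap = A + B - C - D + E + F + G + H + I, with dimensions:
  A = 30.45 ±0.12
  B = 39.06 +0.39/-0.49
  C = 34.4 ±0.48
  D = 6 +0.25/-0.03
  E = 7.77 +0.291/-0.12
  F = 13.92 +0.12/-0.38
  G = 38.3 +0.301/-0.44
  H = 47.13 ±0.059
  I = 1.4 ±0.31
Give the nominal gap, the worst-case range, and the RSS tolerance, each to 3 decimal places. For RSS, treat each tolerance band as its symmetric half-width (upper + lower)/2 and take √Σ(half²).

nominal=137.630 wc=[134.981,139.731] rss=0.894

Stack each dimension's contribution:
  +A: nom +30.450 → Σnom=30.450; wc +0.120/-0.120 → slack +0.120/-0.120; half-tol=0.120, Σhalf²=0.014400
  +B: nom +39.060 → Σnom=69.510; wc +0.390/-0.490 → slack +0.510/-0.610; half-tol=0.440, Σhalf²=0.208000
  -C: nom -34.400 → Σnom=35.110; wc +0.480/-0.480 → slack +0.990/-1.090; half-tol=0.480, Σhalf²=0.438400
  -D: nom -6.000 → Σnom=29.110; wc +0.030/-0.250 → slack +1.020/-1.340; half-tol=0.140, Σhalf²=0.458000
  +E: nom +7.770 → Σnom=36.880; wc +0.291/-0.120 → slack +1.311/-1.460; half-tol=0.205, Σhalf²=0.500230
  +F: nom +13.920 → Σnom=50.800; wc +0.120/-0.380 → slack +1.431/-1.840; half-tol=0.250, Σhalf²=0.562730
  +G: nom +38.300 → Σnom=89.100; wc +0.301/-0.440 → slack +1.732/-2.280; half-tol=0.370, Σhalf²=0.700001
  +H: nom +47.130 → Σnom=136.230; wc +0.059/-0.059 → slack +1.791/-2.339; half-tol=0.059, Σhalf²=0.703481
  +I: nom +1.400 → Σnom=137.630; wc +0.310/-0.310 → slack +2.101/-2.649; half-tol=0.310, Σhalf²=0.799581
Nominal = 137.630. Worst-case = [137.630 - 2.649, 137.630 + 2.101] = [134.981, 139.731]. RSS = √0.799581 = 0.894.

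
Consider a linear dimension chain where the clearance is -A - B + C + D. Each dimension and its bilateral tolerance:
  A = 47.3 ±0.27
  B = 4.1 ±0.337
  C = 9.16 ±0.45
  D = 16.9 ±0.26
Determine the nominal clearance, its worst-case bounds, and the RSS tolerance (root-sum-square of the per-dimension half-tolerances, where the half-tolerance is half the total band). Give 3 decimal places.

nominal=-25.340 wc=[-26.657,-24.023] rss=0.676

Stack each dimension's contribution:
  -A: nom -47.300 → Σnom=-47.300; wc +0.270/-0.270 → slack +0.270/-0.270; half-tol=0.270, Σhalf²=0.072900
  -B: nom -4.100 → Σnom=-51.400; wc +0.337/-0.337 → slack +0.607/-0.607; half-tol=0.337, Σhalf²=0.186469
  +C: nom +9.160 → Σnom=-42.240; wc +0.450/-0.450 → slack +1.057/-1.057; half-tol=0.450, Σhalf²=0.388969
  +D: nom +16.900 → Σnom=-25.340; wc +0.260/-0.260 → slack +1.317/-1.317; half-tol=0.260, Σhalf²=0.456569
Nominal = -25.340. Worst-case = [-25.340 - 1.317, -25.340 + 1.317] = [-26.657, -24.023]. RSS = √0.456569 = 0.676.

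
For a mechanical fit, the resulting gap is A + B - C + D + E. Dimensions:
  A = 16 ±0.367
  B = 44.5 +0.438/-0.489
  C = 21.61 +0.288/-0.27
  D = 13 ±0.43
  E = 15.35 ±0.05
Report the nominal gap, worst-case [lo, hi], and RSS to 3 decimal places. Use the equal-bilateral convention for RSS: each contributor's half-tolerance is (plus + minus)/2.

Stack each dimension's contribution:
  +A: nom +16.000 → Σnom=16.000; wc +0.367/-0.367 → slack +0.367/-0.367; half-tol=0.367, Σhalf²=0.134689
  +B: nom +44.500 → Σnom=60.500; wc +0.438/-0.489 → slack +0.805/-0.856; half-tol=0.464, Σhalf²=0.349521
  -C: nom -21.610 → Σnom=38.890; wc +0.270/-0.288 → slack +1.075/-1.144; half-tol=0.279, Σhalf²=0.427362
  +D: nom +13.000 → Σnom=51.890; wc +0.430/-0.430 → slack +1.505/-1.574; half-tol=0.430, Σhalf²=0.612262
  +E: nom +15.350 → Σnom=67.240; wc +0.050/-0.050 → slack +1.555/-1.624; half-tol=0.050, Σhalf²=0.614762
Nominal = 67.240. Worst-case = [67.240 - 1.624, 67.240 + 1.555] = [65.616, 68.795]. RSS = √0.614762 = 0.784.

nominal=67.240 wc=[65.616,68.795] rss=0.784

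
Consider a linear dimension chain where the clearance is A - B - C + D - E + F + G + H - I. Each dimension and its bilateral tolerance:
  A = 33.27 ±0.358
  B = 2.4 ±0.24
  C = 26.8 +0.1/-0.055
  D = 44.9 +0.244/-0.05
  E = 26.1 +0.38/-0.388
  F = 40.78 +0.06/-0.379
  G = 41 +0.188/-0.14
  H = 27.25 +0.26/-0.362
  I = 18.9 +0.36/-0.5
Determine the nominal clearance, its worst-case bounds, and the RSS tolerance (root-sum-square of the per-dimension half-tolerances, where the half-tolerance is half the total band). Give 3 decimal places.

nominal=113.000 wc=[110.631,115.293] rss=0.847

Stack each dimension's contribution:
  +A: nom +33.270 → Σnom=33.270; wc +0.358/-0.358 → slack +0.358/-0.358; half-tol=0.358, Σhalf²=0.128164
  -B: nom -2.400 → Σnom=30.870; wc +0.240/-0.240 → slack +0.598/-0.598; half-tol=0.240, Σhalf²=0.185764
  -C: nom -26.800 → Σnom=4.070; wc +0.055/-0.100 → slack +0.653/-0.698; half-tol=0.077, Σhalf²=0.191770
  +D: nom +44.900 → Σnom=48.970; wc +0.244/-0.050 → slack +0.897/-0.748; half-tol=0.147, Σhalf²=0.213379
  -E: nom -26.100 → Σnom=22.870; wc +0.388/-0.380 → slack +1.285/-1.128; half-tol=0.384, Σhalf²=0.360835
  +F: nom +40.780 → Σnom=63.650; wc +0.060/-0.379 → slack +1.345/-1.507; half-tol=0.220, Σhalf²=0.409015
  +G: nom +41.000 → Σnom=104.650; wc +0.188/-0.140 → slack +1.533/-1.647; half-tol=0.164, Σhalf²=0.435911
  +H: nom +27.250 → Σnom=131.900; wc +0.260/-0.362 → slack +1.793/-2.009; half-tol=0.311, Σhalf²=0.532632
  -I: nom -18.900 → Σnom=113.000; wc +0.500/-0.360 → slack +2.293/-2.369; half-tol=0.430, Σhalf²=0.717532
Nominal = 113.000. Worst-case = [113.000 - 2.369, 113.000 + 2.293] = [110.631, 115.293]. RSS = √0.717532 = 0.847.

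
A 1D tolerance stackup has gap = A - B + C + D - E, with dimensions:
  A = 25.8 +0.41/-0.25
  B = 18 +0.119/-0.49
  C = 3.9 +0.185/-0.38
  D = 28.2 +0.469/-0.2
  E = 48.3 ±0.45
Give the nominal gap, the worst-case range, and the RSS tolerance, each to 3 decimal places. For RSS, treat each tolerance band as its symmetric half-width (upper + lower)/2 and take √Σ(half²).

nominal=-8.400 wc=[-9.799,-6.396] rss=0.772

Stack each dimension's contribution:
  +A: nom +25.800 → Σnom=25.800; wc +0.410/-0.250 → slack +0.410/-0.250; half-tol=0.330, Σhalf²=0.108900
  -B: nom -18.000 → Σnom=7.800; wc +0.490/-0.119 → slack +0.900/-0.369; half-tol=0.304, Σhalf²=0.201620
  +C: nom +3.900 → Σnom=11.700; wc +0.185/-0.380 → slack +1.085/-0.749; half-tol=0.282, Σhalf²=0.281426
  +D: nom +28.200 → Σnom=39.900; wc +0.469/-0.200 → slack +1.554/-0.949; half-tol=0.335, Σhalf²=0.393317
  -E: nom -48.300 → Σnom=-8.400; wc +0.450/-0.450 → slack +2.004/-1.399; half-tol=0.450, Σhalf²=0.595817
Nominal = -8.400. Worst-case = [-8.400 - 1.399, -8.400 + 2.004] = [-9.799, -6.396]. RSS = √0.595817 = 0.772.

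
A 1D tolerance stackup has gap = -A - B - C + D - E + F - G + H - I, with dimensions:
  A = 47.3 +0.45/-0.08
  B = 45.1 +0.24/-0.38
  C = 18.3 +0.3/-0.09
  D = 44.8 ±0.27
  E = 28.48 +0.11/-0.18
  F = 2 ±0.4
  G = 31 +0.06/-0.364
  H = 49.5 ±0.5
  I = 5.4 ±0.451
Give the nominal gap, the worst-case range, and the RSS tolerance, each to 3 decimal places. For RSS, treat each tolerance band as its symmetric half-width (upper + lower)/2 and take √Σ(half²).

nominal=-79.280 wc=[-82.061,-76.565] rss=0.978

Stack each dimension's contribution:
  -A: nom -47.300 → Σnom=-47.300; wc +0.080/-0.450 → slack +0.080/-0.450; half-tol=0.265, Σhalf²=0.070225
  -B: nom -45.100 → Σnom=-92.400; wc +0.380/-0.240 → slack +0.460/-0.690; half-tol=0.310, Σhalf²=0.166325
  -C: nom -18.300 → Σnom=-110.700; wc +0.090/-0.300 → slack +0.550/-0.990; half-tol=0.195, Σhalf²=0.204350
  +D: nom +44.800 → Σnom=-65.900; wc +0.270/-0.270 → slack +0.820/-1.260; half-tol=0.270, Σhalf²=0.277250
  -E: nom -28.480 → Σnom=-94.380; wc +0.180/-0.110 → slack +1.000/-1.370; half-tol=0.145, Σhalf²=0.298275
  +F: nom +2.000 → Σnom=-92.380; wc +0.400/-0.400 → slack +1.400/-1.770; half-tol=0.400, Σhalf²=0.458275
  -G: nom -31.000 → Σnom=-123.380; wc +0.364/-0.060 → slack +1.764/-1.830; half-tol=0.212, Σhalf²=0.503219
  +H: nom +49.500 → Σnom=-73.880; wc +0.500/-0.500 → slack +2.264/-2.330; half-tol=0.500, Σhalf²=0.753219
  -I: nom -5.400 → Σnom=-79.280; wc +0.451/-0.451 → slack +2.715/-2.781; half-tol=0.451, Σhalf²=0.956620
Nominal = -79.280. Worst-case = [-79.280 - 2.781, -79.280 + 2.715] = [-82.061, -76.565]. RSS = √0.956620 = 0.978.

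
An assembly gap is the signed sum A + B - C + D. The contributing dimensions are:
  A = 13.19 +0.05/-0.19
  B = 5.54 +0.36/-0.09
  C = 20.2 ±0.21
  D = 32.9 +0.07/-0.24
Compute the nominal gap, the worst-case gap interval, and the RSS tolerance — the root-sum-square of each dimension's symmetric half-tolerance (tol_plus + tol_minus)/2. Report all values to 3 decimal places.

Stack each dimension's contribution:
  +A: nom +13.190 → Σnom=13.190; wc +0.050/-0.190 → slack +0.050/-0.190; half-tol=0.120, Σhalf²=0.014400
  +B: nom +5.540 → Σnom=18.730; wc +0.360/-0.090 → slack +0.410/-0.280; half-tol=0.225, Σhalf²=0.065025
  -C: nom -20.200 → Σnom=-1.470; wc +0.210/-0.210 → slack +0.620/-0.490; half-tol=0.210, Σhalf²=0.109125
  +D: nom +32.900 → Σnom=31.430; wc +0.070/-0.240 → slack +0.690/-0.730; half-tol=0.155, Σhalf²=0.133150
Nominal = 31.430. Worst-case = [31.430 - 0.730, 31.430 + 0.690] = [30.700, 32.120]. RSS = √0.133150 = 0.365.

nominal=31.430 wc=[30.700,32.120] rss=0.365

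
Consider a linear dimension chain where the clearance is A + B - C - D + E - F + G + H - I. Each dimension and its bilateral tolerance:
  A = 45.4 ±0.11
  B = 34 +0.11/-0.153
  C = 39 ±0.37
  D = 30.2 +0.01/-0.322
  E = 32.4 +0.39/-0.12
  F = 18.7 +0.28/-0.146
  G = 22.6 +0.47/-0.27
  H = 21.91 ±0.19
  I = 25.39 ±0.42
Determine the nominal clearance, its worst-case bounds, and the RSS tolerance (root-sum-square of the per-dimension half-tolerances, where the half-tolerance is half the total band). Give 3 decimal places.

nominal=43.020 wc=[41.097,45.548] rss=0.808

Stack each dimension's contribution:
  +A: nom +45.400 → Σnom=45.400; wc +0.110/-0.110 → slack +0.110/-0.110; half-tol=0.110, Σhalf²=0.012100
  +B: nom +34.000 → Σnom=79.400; wc +0.110/-0.153 → slack +0.220/-0.263; half-tol=0.132, Σhalf²=0.029392
  -C: nom -39.000 → Σnom=40.400; wc +0.370/-0.370 → slack +0.590/-0.633; half-tol=0.370, Σhalf²=0.166292
  -D: nom -30.200 → Σnom=10.200; wc +0.322/-0.010 → slack +0.912/-0.643; half-tol=0.166, Σhalf²=0.193848
  +E: nom +32.400 → Σnom=42.600; wc +0.390/-0.120 → slack +1.302/-0.763; half-tol=0.255, Σhalf²=0.258873
  -F: nom -18.700 → Σnom=23.900; wc +0.146/-0.280 → slack +1.448/-1.043; half-tol=0.213, Σhalf²=0.304242
  +G: nom +22.600 → Σnom=46.500; wc +0.470/-0.270 → slack +1.918/-1.313; half-tol=0.370, Σhalf²=0.441142
  +H: nom +21.910 → Σnom=68.410; wc +0.190/-0.190 → slack +2.108/-1.503; half-tol=0.190, Σhalf²=0.477242
  -I: nom -25.390 → Σnom=43.020; wc +0.420/-0.420 → slack +2.528/-1.923; half-tol=0.420, Σhalf²=0.653642
Nominal = 43.020. Worst-case = [43.020 - 1.923, 43.020 + 2.528] = [41.097, 45.548]. RSS = √0.653642 = 0.808.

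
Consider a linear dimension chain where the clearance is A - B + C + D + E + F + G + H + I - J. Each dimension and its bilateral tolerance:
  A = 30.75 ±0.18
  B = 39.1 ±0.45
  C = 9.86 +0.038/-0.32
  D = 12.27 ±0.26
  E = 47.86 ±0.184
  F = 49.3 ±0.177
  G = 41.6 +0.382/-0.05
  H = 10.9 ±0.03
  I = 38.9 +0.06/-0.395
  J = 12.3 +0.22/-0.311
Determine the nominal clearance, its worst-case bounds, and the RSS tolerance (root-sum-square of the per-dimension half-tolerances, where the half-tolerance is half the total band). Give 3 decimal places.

nominal=190.040 wc=[187.774,192.112] rss=0.755

Stack each dimension's contribution:
  +A: nom +30.750 → Σnom=30.750; wc +0.180/-0.180 → slack +0.180/-0.180; half-tol=0.180, Σhalf²=0.032400
  -B: nom -39.100 → Σnom=-8.350; wc +0.450/-0.450 → slack +0.630/-0.630; half-tol=0.450, Σhalf²=0.234900
  +C: nom +9.860 → Σnom=1.510; wc +0.038/-0.320 → slack +0.668/-0.950; half-tol=0.179, Σhalf²=0.266941
  +D: nom +12.270 → Σnom=13.780; wc +0.260/-0.260 → slack +0.928/-1.210; half-tol=0.260, Σhalf²=0.334541
  +E: nom +47.860 → Σnom=61.640; wc +0.184/-0.184 → slack +1.112/-1.394; half-tol=0.184, Σhalf²=0.368397
  +F: nom +49.300 → Σnom=110.940; wc +0.177/-0.177 → slack +1.289/-1.571; half-tol=0.177, Σhalf²=0.399726
  +G: nom +41.600 → Σnom=152.540; wc +0.382/-0.050 → slack +1.671/-1.621; half-tol=0.216, Σhalf²=0.446382
  +H: nom +10.900 → Σnom=163.440; wc +0.030/-0.030 → slack +1.701/-1.651; half-tol=0.030, Σhalf²=0.447282
  +I: nom +38.900 → Σnom=202.340; wc +0.060/-0.395 → slack +1.761/-2.046; half-tol=0.228, Σhalf²=0.499038
  -J: nom -12.300 → Σnom=190.040; wc +0.311/-0.220 → slack +2.072/-2.266; half-tol=0.266, Σhalf²=0.569528
Nominal = 190.040. Worst-case = [190.040 - 2.266, 190.040 + 2.072] = [187.774, 192.112]. RSS = √0.569528 = 0.755.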